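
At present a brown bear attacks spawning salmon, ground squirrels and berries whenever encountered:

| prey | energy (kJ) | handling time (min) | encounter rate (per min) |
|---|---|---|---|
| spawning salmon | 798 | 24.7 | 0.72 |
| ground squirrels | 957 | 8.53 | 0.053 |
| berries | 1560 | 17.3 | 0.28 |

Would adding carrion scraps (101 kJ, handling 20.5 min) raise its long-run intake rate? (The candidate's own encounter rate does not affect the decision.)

No

Current rate: (0.72×798 + 0.053×957 + 0.28×1560)/(1 + 0.72×24.7 + 0.053×8.53 + 0.28×17.3) = 44.11 kJ/min.
carrion scraps: E/h = 101/20.5 = 4.927 kJ/min.
Since 4.927 < R, time spent handling carrion scraps is better spent searching.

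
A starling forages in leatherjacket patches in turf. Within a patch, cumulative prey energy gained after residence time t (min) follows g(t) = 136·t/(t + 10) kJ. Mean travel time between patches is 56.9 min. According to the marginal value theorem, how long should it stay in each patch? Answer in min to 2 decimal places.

23.85 min

Optimal t* satisfies g'(t*) = g(t*)/(T + t*).
g'(t) = 136·10/(t + 10)². Setting 136·10/(t+10)² = 136t/[(t+10)(56.9+t)] gives 10(56.9+t) = t(t+10), so t² = 10×56.9 = 569.
t* = √569 = 23.85 min.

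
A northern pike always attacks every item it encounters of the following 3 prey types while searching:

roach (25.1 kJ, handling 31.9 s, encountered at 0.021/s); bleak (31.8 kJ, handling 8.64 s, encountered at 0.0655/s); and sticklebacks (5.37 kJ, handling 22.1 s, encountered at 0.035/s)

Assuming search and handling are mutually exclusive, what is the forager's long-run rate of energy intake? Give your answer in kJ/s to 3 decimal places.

R = (0.021×25.1 + 0.0655×31.8 + 0.035×5.37) / (1 + 0.021×31.9 + 0.0655×8.64 + 0.035×22.1) = 2.798/3.009 = 0.9298 kJ/s.

0.930 kJ/s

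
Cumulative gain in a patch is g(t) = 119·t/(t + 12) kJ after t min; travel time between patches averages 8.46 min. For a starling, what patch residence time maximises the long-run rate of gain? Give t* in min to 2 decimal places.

10.08 min

Optimal t* satisfies g'(t*) = g(t*)/(T + t*).
g'(t) = 119·12/(t + 12)². Setting 119·12/(t+12)² = 119t/[(t+12)(8.46+t)] gives 12(8.46+t) = t(t+12), so t² = 12×8.46 = 101.5.
t* = √101.5 = 10.08 min.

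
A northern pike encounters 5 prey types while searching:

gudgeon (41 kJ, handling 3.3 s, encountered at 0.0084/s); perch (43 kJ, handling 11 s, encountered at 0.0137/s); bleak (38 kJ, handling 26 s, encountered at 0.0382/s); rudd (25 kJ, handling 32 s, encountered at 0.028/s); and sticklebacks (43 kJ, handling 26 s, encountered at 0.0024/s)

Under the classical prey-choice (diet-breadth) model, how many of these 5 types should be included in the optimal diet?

E/h in descending order: gudgeon 12.4, perch 3.91, sticklebacks 1.65, bleak 1.46, rudd 0.781 kJ/s. The optimal diet is the largest prefix of this list for which every included type satisfies E_i/h_i > R on the types above it.
Rate on top 1: 0.3351. perch: 3.91 > 0.3351 → include.
Rate on top 2: 0.7922. sticklebacks: 1.65 > 0.7922 → include.
Rate on top 3: 0.8355. bleak: 1.46 > 0.8355 → include.
Rate on top 4: 1.114. rudd: 0.781 < 1.114 → exclude; stop.
Optimal diet: gudgeon, perch, sticklebacks, bleak — 4 of 5 types.

4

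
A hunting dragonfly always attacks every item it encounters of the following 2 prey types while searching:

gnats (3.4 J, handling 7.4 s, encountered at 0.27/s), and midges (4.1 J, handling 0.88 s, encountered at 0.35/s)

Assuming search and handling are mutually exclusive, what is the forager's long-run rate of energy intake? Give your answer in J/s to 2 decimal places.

0.71 J/s

R = (0.27×3.4 + 0.35×4.1) / (1 + 0.27×7.4 + 0.35×0.88) = 2.353/3.306 = 0.7117 J/s.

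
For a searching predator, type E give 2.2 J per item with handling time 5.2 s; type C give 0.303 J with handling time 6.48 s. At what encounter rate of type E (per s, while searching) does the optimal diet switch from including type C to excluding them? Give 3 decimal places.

0.024 per s

At the threshold, the rate on type E alone equals the profitability of type C: λ·2.2/(1 + λ·5.2) = 0.303/6.48 = 0.04676.
Rearranging, λ(2.2 − 0.04676×5.2) = 0.04676, so λ = 0.04676/1.957 = 0.0239 per s.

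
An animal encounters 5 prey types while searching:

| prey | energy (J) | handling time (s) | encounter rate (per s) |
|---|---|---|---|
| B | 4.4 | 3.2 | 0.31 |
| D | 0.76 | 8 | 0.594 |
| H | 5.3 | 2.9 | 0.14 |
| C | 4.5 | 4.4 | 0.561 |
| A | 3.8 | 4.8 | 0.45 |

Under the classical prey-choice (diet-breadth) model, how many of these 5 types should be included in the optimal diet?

Profitabilities (E/h, J/s): H 1.83, B 1.38, C 1.02, A 0.792, D 0.095. Add prey in this order while the next type's profitability exceeds the intake rate on those already taken.
Rate on top 1: 0.5277. B: 1.38 > 0.5277 → include.
Rate on top 2: 0.8782. C: 1.02 > 0.8782 → include.
Rate on top 3: 0.9515. A: 0.792 < 0.9515 → exclude; stop.
Optimal diet: H, B, C — 3 of 5 types.

3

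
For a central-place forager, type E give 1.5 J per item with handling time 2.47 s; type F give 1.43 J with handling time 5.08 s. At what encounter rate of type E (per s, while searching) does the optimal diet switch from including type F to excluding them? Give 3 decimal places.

Drop type F once their profitability E₂/h₂ falls below the rate achievable on type E alone: E₂/h₂ = λE₁/(1 + λh₁).
Solve for λ: λE₁h₂ = E₂(1 + λh₁) → λ(E₁h₂ − E₂h₁) = E₂ → λ = E₂/(E₁h₂ − E₂h₁).
λ = 1.43/(1.5×5.08 − 1.43×2.47) = 1.43/4.088 = 0.3498 per s.

0.350 per s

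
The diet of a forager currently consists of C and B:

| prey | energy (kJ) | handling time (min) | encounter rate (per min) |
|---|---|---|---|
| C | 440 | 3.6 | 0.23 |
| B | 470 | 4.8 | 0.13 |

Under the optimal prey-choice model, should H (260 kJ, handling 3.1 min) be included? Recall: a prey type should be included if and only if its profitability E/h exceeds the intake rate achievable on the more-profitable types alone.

Yes

On C and B alone, R = ΣλE/(1+Σλh) = 162.3/2.452 = 66.19 kJ/min.
H: E/h = 260/3.1 = 83.87 kJ/min.
83.87 > 66.19, so adding H raises the average — include it.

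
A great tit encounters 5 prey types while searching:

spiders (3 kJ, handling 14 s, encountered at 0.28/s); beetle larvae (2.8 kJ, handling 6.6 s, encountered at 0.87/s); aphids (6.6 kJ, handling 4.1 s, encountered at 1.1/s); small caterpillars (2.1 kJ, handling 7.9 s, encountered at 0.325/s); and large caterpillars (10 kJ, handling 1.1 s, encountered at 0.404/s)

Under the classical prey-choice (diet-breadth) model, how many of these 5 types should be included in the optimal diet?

1

E/h in descending order: large caterpillars 9.09, aphids 1.61, beetle larvae 0.424, small caterpillars 0.266, spiders 0.214 kJ/s. The optimal diet is the largest prefix of this list for which every included type satisfies E_i/h_i > R on the types above it.
Rate on top 1: 2.797. aphids: 1.61 < 2.797 → exclude; stop.
Optimal diet: large caterpillars — 1 of 5 types.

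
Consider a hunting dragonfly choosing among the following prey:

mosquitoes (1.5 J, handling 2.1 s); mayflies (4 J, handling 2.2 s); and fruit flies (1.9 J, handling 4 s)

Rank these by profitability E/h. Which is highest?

Profitability E/h (J/s): mosquitoes = 1.5/2.1 = 0.714, mayflies = 4/2.2 = 1.82, fruit flies = 1.9/4 = 0.475.
Ranked: mayflies > mosquitoes > fruit flies.

mayflies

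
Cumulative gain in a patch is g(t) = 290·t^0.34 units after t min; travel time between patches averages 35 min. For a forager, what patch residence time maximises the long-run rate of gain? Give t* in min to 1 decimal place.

18.0 min

By the marginal value theorem, leave when the instantaneous gain rate g'(t) equals the habitat-wide average g(t)/(T + t).
g'(t) = 0.34·290·t^-0.66. Setting 0.34·290·t^-0.66 = 290·t^0.34/(35+t) gives 0.34(35+t) = t, so 0.66·t = 0.34×35.
t* = 0.34×35/0.66 = 18.03 min.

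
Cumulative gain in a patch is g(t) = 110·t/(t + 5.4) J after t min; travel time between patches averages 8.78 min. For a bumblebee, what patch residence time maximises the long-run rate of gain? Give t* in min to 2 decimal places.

6.89 min

Optimal t* satisfies g'(t*) = g(t*)/(T + t*).
g'(t) = 110·5.4/(t + 5.4)². Setting 110·5.4/(t+5.4)² = 110t/[(t+5.4)(8.78+t)] gives 5.4(8.78+t) = t(t+5.4), so t² = 5.4×8.78 = 47.41.
t* = √47.41 = 6.886 min.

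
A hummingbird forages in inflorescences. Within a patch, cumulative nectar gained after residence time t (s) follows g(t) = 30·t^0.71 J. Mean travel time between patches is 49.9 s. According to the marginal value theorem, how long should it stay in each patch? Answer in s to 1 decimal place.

By the marginal value theorem, leave when the instantaneous gain rate g'(t) equals the habitat-wide average g(t)/(T + t).
g'(t) = 0.71·30·t^-0.29. Setting 0.71·30·t^-0.29 = 30·t^0.71/(49.9+t) gives 0.71(49.9+t) = t, so 0.29·t = 0.71×49.9.
t* = 0.71×49.9/0.29 = 122.2 s.

122.2 s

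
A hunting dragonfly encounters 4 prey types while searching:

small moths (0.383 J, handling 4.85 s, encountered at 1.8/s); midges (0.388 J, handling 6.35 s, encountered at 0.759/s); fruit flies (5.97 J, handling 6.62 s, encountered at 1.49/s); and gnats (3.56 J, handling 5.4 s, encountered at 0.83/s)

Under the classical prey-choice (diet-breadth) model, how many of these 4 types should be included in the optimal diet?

1

E/h in descending order: fruit flies 0.902, gnats 0.659, small moths 0.079, midges 0.0611 J/s. The optimal diet is the largest prefix of this list for which every included type satisfies E_i/h_i > R on the types above it.
Rate on top 1: 0.8188. gnats: 0.659 < 0.8188 → exclude; stop.
Optimal diet: fruit flies — 1 of 4 types.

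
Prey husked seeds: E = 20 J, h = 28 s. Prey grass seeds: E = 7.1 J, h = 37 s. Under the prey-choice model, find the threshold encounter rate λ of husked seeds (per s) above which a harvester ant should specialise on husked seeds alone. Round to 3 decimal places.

At the threshold, the rate on husked seeds alone equals the profitability of grass seeds: λ·20/(1 + λ·28) = 7.1/37 = 0.1919.
Rearranging, λ(20 − 0.1919×28) = 0.1919, so λ = 0.1919/14.63 = 0.01312 per s.

0.013 per s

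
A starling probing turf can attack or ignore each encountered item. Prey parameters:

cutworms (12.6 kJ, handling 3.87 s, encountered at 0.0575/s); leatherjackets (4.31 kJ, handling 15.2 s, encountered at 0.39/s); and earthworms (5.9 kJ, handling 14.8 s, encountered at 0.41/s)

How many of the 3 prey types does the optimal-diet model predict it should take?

Profitabilities (E/h, kJ/s): cutworms 3.26, earthworms 0.399, leatherjackets 0.284. Add prey in this order while the next type's profitability exceeds the intake rate on those already taken.
Rate on top 1: 0.5926. earthworms: 0.399 < 0.5926 → exclude; stop.
Optimal diet: cutworms — 1 of 3 types.

1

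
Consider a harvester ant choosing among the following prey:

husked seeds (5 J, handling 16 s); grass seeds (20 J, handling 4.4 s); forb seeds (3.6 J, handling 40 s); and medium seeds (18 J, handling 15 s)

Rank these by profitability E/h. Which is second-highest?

Profitability E/h (J/s): husked seeds = 5/16 = 0.312, grass seeds = 20/4.4 = 4.55, forb seeds = 3.6/40 = 0.09, medium seeds = 18/15 = 1.2.
Ranked: grass seeds > medium seeds > husked seeds > forb seeds.

medium seeds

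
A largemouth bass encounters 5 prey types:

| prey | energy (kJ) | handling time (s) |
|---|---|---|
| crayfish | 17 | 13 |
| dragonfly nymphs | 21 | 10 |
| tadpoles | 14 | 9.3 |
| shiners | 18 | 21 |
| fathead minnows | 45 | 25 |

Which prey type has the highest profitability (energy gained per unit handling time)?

dragonfly nymphs

Profitability E/h (kJ/s): crayfish = 17/13 = 1.31, dragonfly nymphs = 21/10 = 2.1, tadpoles = 14/9.3 = 1.51, shiners = 18/21 = 0.857, fathead minnows = 45/25 = 1.8.
Ranked: dragonfly nymphs > fathead minnows > tadpoles > crayfish > shiners.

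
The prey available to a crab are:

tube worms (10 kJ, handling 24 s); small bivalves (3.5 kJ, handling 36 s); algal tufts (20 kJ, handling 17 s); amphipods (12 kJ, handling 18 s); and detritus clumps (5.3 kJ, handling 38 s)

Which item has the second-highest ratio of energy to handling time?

amphipods

Profitability E/h (kJ/s): tube worms = 10/24 = 0.417, small bivalves = 3.5/36 = 0.0972, algal tufts = 20/17 = 1.18, amphipods = 12/18 = 0.667, detritus clumps = 5.3/38 = 0.139.
Ranked: algal tufts > amphipods > tube worms > detritus clumps > small bivalves.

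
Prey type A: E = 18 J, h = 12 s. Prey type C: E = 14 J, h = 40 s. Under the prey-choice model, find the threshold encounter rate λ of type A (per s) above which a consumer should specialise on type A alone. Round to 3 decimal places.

Drop type C once their profitability E₂/h₂ falls below the rate achievable on type A alone: E₂/h₂ = λE₁/(1 + λh₁).
Solve for λ: λE₁h₂ = E₂(1 + λh₁) → λ(E₁h₂ − E₂h₁) = E₂ → λ = E₂/(E₁h₂ − E₂h₁).
λ = 14/(18×40 − 14×12) = 14/552 = 0.02536 per s.

0.025 per s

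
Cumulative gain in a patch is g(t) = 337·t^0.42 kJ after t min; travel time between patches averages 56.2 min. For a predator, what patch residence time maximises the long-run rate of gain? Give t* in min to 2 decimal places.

By the marginal value theorem, leave when the instantaneous gain rate g'(t) equals the habitat-wide average g(t)/(T + t).
g'(t) = 0.42·337·t^-0.58. Setting 0.42·337·t^-0.58 = 337·t^0.42/(56.2+t) gives 0.42(56.2+t) = t, so 0.58·t = 0.42×56.2.
t* = 0.42×56.2/0.58 = 40.7 min.

40.70 min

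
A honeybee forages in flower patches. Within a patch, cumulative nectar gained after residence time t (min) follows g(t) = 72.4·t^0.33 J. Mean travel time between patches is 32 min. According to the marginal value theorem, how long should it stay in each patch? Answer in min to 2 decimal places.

By the marginal value theorem, leave when the instantaneous gain rate g'(t) equals the habitat-wide average g(t)/(T + t).
g'(t) = 0.33·72.4·t^-0.67. Setting 0.33·72.4·t^-0.67 = 72.4·t^0.33/(32+t) gives 0.33(32+t) = t, so 0.67·t = 0.33×32.
t* = 0.33×32/0.67 = 15.76 min.

15.76 min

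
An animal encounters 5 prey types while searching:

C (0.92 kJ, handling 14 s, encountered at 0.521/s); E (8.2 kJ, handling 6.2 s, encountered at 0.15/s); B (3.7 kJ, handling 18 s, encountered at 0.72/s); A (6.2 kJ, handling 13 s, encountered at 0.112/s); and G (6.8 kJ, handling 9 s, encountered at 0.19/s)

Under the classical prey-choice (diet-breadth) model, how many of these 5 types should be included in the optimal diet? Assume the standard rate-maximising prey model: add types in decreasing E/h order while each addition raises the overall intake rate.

2

Rank by E/h (kJ/s): E 1.32, G 0.756, A 0.477, B 0.206, C 0.0657. Include each in turn until the next type's E/h falls below the running intake rate.
Rate on top 1: 0.6373. G: 0.756 > 0.6373 → include.
Rate on top 2: 0.6929. A: 0.477 < 0.6929 → exclude; stop.
Optimal diet: E, G — 2 of 5 types.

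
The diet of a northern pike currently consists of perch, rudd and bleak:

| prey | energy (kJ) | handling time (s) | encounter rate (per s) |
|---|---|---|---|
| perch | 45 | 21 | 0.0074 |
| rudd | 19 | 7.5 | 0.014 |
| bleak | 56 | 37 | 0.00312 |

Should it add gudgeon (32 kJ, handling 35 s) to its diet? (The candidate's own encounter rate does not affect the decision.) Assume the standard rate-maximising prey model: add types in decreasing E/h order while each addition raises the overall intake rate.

Current rate: (0.0074×45 + 0.014×19 + 0.00312×56)/(1 + 0.0074×21 + 0.014×7.5 + 0.00312×37) = 0.5624 kJ/s.
Profitability of gudgeon: 32/35 = 0.9143 kJ/s.
0.9143 > 0.5624, so adding gudgeon raises the average — include it.

Yes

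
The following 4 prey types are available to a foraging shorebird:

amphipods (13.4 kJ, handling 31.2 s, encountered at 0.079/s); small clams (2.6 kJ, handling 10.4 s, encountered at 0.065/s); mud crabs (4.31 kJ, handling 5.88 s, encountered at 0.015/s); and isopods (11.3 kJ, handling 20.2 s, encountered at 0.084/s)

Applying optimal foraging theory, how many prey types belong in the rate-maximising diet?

E/h in descending order: mud crabs 0.733, isopods 0.559, amphipods 0.429, small clams 0.25 kJ/s. The optimal diet is the largest prefix of this list for which every included type satisfies E_i/h_i > R on the types above it.
Rate on top 1: 0.05941. isopods: 0.559 > 0.05941 → include.
Rate on top 2: 0.364. amphipods: 0.429 > 0.364 → include.
Rate on top 3: 0.3948. small clams: 0.25 < 0.3948 → exclude; stop.
Optimal diet: mud crabs, isopods, amphipods — 3 of 4 types.

3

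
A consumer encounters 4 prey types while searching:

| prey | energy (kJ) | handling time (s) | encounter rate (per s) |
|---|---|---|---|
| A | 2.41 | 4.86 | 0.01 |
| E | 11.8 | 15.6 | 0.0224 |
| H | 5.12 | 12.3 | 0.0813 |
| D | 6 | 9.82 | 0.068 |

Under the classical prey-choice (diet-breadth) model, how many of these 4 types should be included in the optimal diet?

Rank by E/h (kJ/s): E 0.756, D 0.611, A 0.496, H 0.416. Include each in turn until the next type's E/h falls below the running intake rate.
Rate on top 1: 0.1959. D: 0.611 > 0.1959 → include.
Rate on top 2: 0.3333. A: 0.496 > 0.3333 → include.
Rate on top 3: 0.3371. H: 0.416 > 0.3371 → include.
Optimal diet: E, D, A, H — 4 of 4 types.

4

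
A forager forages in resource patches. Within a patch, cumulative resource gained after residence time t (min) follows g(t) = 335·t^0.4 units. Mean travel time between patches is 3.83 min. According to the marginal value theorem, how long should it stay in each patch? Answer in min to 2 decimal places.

2.55 min

Optimal t* satisfies g'(t*) = g(t*)/(T + t*).
g'(t) = 0.4·335·t^-0.6. Setting 0.4·335·t^-0.6 = 335·t^0.4/(3.83+t) gives 0.4(3.83+t) = t, so 0.60·t = 0.4×3.83.
t* = 0.4×3.83/0.60 = 2.553 min.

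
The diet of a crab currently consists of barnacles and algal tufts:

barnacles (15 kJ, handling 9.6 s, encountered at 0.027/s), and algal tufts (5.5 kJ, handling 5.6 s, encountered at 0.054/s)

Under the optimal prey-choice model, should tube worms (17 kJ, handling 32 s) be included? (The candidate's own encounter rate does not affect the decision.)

Yes

Intake rate on the current diet: R = (0.027×15 + 0.054×5.5) / (1 + 0.027×9.6 + 0.054×5.6) = 0.702/1.562 = 0.4495 kJ/s.
Profitability of tube worms: 17/32 = 0.5312 kJ/s.
Since 0.5312 > R, including tube worms increases the long-run rate.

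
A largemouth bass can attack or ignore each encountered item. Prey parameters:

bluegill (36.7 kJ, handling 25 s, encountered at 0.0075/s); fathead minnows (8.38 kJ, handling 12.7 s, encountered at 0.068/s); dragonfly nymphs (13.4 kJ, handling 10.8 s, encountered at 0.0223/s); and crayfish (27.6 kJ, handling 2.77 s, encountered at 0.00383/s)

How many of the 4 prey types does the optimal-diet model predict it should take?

Profitabilities (E/h, kJ/s): crayfish 9.96, bluegill 1.47, dragonfly nymphs 1.24, fathead minnows 0.66. Add prey in this order while the next type's profitability exceeds the intake rate on those already taken.
Rate on top 1: 0.1046. bluegill: 1.47 > 0.1046 → include.
Rate on top 2: 0.318. dragonfly nymphs: 1.24 > 0.318 → include.
Rate on top 3: 0.4724. fathead minnows: 0.66 > 0.4724 → include.
Optimal diet: crayfish, bluegill, dragonfly nymphs, fathead minnows — 4 of 4 types.

4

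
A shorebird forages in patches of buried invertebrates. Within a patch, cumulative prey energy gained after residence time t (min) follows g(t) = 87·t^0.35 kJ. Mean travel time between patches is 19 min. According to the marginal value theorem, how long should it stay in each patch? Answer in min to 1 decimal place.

10.2 min

Maximise g(t)/(T+t): set derivative to zero → g'(t)(T+t) = g(t).
g'(t) = 0.35·87·t^-0.65. Setting 0.35·87·t^-0.65 = 87·t^0.35/(19+t) gives 0.35(19+t) = t, so 0.65·t = 0.35×19.
t* = 0.35×19/0.65 = 10.23 min.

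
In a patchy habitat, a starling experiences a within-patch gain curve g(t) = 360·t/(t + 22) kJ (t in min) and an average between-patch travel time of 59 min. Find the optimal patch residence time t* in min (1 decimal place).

36.0 min

Optimal t* satisfies g'(t*) = g(t*)/(T + t*).
g'(t) = 360·22/(t + 22)². Setting 360·22/(t+22)² = 360t/[(t+22)(59+t)] gives 22(59+t) = t(t+22), so t² = 22×59 = 1298.
t* = √1298 = 36.03 min.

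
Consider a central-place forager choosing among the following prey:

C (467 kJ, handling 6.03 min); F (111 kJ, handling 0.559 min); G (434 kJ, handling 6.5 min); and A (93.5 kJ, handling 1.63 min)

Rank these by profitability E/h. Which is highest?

In descending order of E/h:
F: 111/0.559 = 199 kJ/min
C: 467/6.03 = 77.4 kJ/min
G: 434/6.5 = 66.8 kJ/min
A: 93.5/1.63 = 57.4 kJ/min

F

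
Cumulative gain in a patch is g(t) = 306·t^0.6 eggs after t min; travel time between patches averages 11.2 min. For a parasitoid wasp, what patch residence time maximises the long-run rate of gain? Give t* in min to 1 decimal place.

16.8 min

Maximise g(t)/(T+t): set derivative to zero → g'(t)(T+t) = g(t).
g'(t) = 0.6·306·t^-0.4. Setting 0.6·306·t^-0.4 = 306·t^0.6/(11.2+t) gives 0.6(11.2+t) = t, so 0.40·t = 0.6×11.2.
t* = 0.6×11.2/0.40 = 16.8 min.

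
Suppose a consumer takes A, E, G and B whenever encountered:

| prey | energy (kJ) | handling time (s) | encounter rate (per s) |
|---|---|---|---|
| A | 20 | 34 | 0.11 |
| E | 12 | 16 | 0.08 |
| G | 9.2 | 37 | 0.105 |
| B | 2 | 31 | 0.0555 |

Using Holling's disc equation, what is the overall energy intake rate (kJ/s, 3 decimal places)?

R = (0.11×20 + 0.08×12 + 0.105×9.2 + 0.0555×2) / (1 + 0.11×34 + 0.08×16 + 0.105×37 + 0.0555×31) = 4.237/11.63 = 0.3645 kJ/s.

0.364 kJ/s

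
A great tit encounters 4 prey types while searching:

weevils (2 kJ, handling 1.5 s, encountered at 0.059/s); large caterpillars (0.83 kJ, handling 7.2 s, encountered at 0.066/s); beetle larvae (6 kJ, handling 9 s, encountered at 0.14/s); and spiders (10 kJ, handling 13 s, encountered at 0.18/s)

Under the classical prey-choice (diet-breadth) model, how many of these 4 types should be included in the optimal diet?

E/h in descending order: weevils 1.33, spiders 0.769, beetle larvae 0.667, large caterpillars 0.115 kJ/s. The optimal diet is the largest prefix of this list for which every included type satisfies E_i/h_i > R on the types above it.
Rate on top 1: 0.1084. spiders: 0.769 > 0.1084 → include.
Rate on top 2: 0.5594. beetle larvae: 0.667 > 0.5594 → include.
Rate on top 3: 0.5882. large caterpillars: 0.115 < 0.5882 → exclude; stop.
Optimal diet: weevils, spiders, beetle larvae — 3 of 4 types.

3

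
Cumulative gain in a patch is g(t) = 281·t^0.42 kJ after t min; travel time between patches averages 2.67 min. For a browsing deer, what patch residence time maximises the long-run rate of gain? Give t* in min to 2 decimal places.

By the marginal value theorem, leave when the instantaneous gain rate g'(t) equals the habitat-wide average g(t)/(T + t).
g'(t) = 0.42·281·t^-0.58. Setting 0.42·281·t^-0.58 = 281·t^0.42/(2.67+t) gives 0.42(2.67+t) = t, so 0.58·t = 0.42×2.67.
t* = 0.42×2.67/0.58 = 1.933 min.

1.93 min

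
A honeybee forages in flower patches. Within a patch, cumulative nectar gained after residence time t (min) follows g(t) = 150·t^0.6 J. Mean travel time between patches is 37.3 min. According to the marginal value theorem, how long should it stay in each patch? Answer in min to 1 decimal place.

55.9 min

Optimal t* satisfies g'(t*) = g(t*)/(T + t*).
g'(t) = 0.6·150·t^-0.4. Setting 0.6·150·t^-0.4 = 150·t^0.6/(37.3+t) gives 0.6(37.3+t) = t, so 0.40·t = 0.6×37.3.
t* = 0.6×37.3/0.40 = 55.95 min.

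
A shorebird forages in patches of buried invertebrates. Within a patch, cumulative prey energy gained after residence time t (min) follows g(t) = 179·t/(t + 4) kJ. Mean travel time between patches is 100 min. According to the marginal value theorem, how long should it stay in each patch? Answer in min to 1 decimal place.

Optimal t* satisfies g'(t*) = g(t*)/(T + t*).
g'(t) = 179·4/(t + 4)². Setting 179·4/(t+4)² = 179t/[(t+4)(100+t)] gives 4(100+t) = t(t+4), so t² = 4×100 = 400.
t* = √400 = 20 min.

20.0 min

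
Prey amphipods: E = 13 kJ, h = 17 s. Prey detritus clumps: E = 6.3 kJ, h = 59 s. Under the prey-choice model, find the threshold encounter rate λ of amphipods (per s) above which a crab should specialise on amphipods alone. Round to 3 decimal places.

0.010 per s

At the threshold, the rate on amphipods alone equals the profitability of detritus clumps: λ·13/(1 + λ·17) = 6.3/59 = 0.1068.
Rearranging, λ(13 − 0.1068×17) = 0.1068, so λ = 0.1068/11.18 = 0.009547 per s.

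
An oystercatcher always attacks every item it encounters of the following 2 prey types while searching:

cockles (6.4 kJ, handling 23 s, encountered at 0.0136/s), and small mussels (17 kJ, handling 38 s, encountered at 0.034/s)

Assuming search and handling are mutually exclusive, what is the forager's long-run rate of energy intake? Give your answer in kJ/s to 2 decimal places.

Energy encountered per unit search time: 0.0136×6.4 + 0.034×17 = 0.665 kJ/s.
Handling time per unit search time: 0.0136×23 + 0.034×38 = 1.605.
Rate = 0.665/(1 + 1.605) = 0.2553 kJ/s.

0.26 kJ/s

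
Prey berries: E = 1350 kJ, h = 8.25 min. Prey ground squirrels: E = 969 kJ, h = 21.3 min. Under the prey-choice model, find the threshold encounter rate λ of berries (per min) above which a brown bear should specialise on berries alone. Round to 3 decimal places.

0.047 per min

Drop ground squirrels once their profitability E₂/h₂ falls below the rate achievable on berries alone: E₂/h₂ = λE₁/(1 + λh₁).
Solve for λ: λE₁h₂ = E₂(1 + λh₁) → λ(E₁h₂ − E₂h₁) = E₂ → λ = E₂/(E₁h₂ − E₂h₁).
λ = 969/(1350×21.3 − 969×8.25) = 969/2.076e+04 = 0.04667 per min.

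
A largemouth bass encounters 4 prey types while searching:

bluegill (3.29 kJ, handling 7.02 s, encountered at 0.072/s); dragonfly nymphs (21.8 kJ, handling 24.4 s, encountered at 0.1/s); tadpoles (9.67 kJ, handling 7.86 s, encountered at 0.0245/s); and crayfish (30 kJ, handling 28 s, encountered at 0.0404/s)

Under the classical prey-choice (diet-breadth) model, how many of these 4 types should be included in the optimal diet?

3

Profitabilities (E/h, kJ/s): tadpoles 1.23, crayfish 1.07, dragonfly nymphs 0.893, bluegill 0.469. Add prey in this order while the next type's profitability exceeds the intake rate on those already taken.
Rate on top 1: 0.1987. crayfish: 1.07 > 0.1987 → include.
Rate on top 2: 0.6235. dragonfly nymphs: 0.893 > 0.6235 → include.
Rate on top 3: 0.7618. bluegill: 0.469 < 0.7618 → exclude; stop.
Optimal diet: tadpoles, crayfish, dragonfly nymphs — 3 of 4 types.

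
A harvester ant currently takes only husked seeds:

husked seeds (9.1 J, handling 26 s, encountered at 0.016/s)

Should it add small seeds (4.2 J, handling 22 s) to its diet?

Intake rate on the current diet: R = (0.016×9.1) / (1 + 0.016×26) = 0.1456/1.416 = 0.1028 J/s.
small seeds: E/h = 4.2/22 = 0.1909 J/s.
0.1909 > 0.1028, so adding small seeds raises the average — include it.

Yes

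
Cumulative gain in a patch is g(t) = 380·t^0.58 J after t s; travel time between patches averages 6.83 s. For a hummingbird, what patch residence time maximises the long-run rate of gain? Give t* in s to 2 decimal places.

By the marginal value theorem, leave when the instantaneous gain rate g'(t) equals the habitat-wide average g(t)/(T + t).
g'(t) = 0.58·380·t^-0.42. Setting 0.58·380·t^-0.42 = 380·t^0.58/(6.83+t) gives 0.58(6.83+t) = t, so 0.42·t = 0.58×6.83.
t* = 0.58×6.83/0.42 = 9.432 s.

9.43 s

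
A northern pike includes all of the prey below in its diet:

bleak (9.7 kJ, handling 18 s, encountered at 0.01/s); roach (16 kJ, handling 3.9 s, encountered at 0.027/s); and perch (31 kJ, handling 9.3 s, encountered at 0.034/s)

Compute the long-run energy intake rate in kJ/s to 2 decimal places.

R = (0.01×9.7 + 0.027×16 + 0.034×31) / (1 + 0.01×18 + 0.027×3.9 + 0.034×9.3) = 1.583/1.602 = 0.9884 kJ/s.

0.99 kJ/s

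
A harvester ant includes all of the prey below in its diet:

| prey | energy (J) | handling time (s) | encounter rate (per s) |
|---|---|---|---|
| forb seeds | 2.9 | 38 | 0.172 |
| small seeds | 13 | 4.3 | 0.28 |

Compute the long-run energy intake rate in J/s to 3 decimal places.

0.474 J/s

R = Σλ_iE_i / (1 + Σλ_ih_i)
Numerator: 0.172×2.9 + 0.28×13 = 4.139
Denominator: 1 + 0.172×38 + 0.28×4.3 = 8.74
R = 4.139/8.74 = 0.4735 J/s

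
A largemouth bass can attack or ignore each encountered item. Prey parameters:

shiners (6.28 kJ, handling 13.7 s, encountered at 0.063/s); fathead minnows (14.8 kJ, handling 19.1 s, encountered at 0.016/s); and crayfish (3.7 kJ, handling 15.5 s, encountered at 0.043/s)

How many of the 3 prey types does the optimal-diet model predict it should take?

2

Rank by E/h (kJ/s): fathead minnows 0.775, shiners 0.458, crayfish 0.239. Include each in turn until the next type's E/h falls below the running intake rate.
Rate on top 1: 0.1814. shiners: 0.458 > 0.1814 → include.
Rate on top 2: 0.2916. crayfish: 0.239 < 0.2916 → exclude; stop.
Optimal diet: fathead minnows, shiners — 2 of 3 types.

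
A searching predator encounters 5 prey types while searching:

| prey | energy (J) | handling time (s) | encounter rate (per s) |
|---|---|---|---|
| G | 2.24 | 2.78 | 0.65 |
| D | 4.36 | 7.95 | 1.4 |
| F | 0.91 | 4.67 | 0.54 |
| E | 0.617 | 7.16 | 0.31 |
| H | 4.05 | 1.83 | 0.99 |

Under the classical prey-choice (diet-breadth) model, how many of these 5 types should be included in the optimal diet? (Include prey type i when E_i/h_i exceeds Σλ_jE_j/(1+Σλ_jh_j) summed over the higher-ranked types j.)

Profitabilities (E/h, J/s): H 2.21, G 0.806, D 0.548, F 0.195, E 0.0862. Add prey in this order while the next type's profitability exceeds the intake rate on those already taken.
Rate on top 1: 1.426. G: 0.806 < 1.426 → exclude; stop.
Optimal diet: H — 1 of 5 types.

1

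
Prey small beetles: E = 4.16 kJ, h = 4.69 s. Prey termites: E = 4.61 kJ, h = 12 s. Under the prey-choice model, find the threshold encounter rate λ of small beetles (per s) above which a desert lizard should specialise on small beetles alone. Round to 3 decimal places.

0.163 per s

At the threshold, the rate on small beetles alone equals the profitability of termites: λ·4.16/(1 + λ·4.69) = 4.61/12 = 0.3842.
Rearranging, λ(4.16 − 0.3842×4.69) = 0.3842, so λ = 0.3842/2.358 = 0.1629 per s.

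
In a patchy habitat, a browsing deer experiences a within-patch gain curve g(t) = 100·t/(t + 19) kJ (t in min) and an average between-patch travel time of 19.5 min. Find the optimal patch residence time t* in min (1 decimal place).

Optimal t* satisfies g'(t*) = g(t*)/(T + t*).
g'(t) = 100·19/(t + 19)². Setting 100·19/(t+19)² = 100t/[(t+19)(19.5+t)] gives 19(19.5+t) = t(t+19), so t² = 19×19.5 = 370.5.
t* = √370.5 = 19.25 min.

19.2 min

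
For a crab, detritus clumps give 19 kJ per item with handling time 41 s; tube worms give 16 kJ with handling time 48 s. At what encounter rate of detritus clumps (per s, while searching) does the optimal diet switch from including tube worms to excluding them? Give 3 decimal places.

The zero-one rule: include tube worms iff E₂/h₂ > λE₁/(1+λh₁). Equality gives the switch point.
λE₁h₂ = E₂ + λE₂h₁ ⇒ λ = E₂/(E₁h₂ − E₂h₁) = 16/(912 − 656) = 0.0625 per s.

0.062 per s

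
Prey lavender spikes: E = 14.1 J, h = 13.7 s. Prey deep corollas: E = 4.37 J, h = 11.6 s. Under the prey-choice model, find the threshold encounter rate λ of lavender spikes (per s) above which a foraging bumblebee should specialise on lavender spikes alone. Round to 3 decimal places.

0.042 per s

At the threshold, the rate on lavender spikes alone equals the profitability of deep corollas: λ·14.1/(1 + λ·13.7) = 4.37/11.6 = 0.3767.
Rearranging, λ(14.1 − 0.3767×13.7) = 0.3767, so λ = 0.3767/8.939 = 0.04214 per s.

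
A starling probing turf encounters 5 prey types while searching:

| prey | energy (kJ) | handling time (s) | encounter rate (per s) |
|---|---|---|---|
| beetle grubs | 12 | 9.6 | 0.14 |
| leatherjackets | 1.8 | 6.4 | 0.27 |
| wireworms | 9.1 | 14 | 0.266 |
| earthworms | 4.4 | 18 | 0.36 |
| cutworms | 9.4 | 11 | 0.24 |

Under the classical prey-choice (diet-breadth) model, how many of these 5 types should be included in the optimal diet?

2

E/h in descending order: beetle grubs 1.25, cutworms 0.855, wireworms 0.65, leatherjackets 0.281, earthworms 0.244 kJ/s. The optimal diet is the largest prefix of this list for which every included type satisfies E_i/h_i > R on the types above it.
Rate on top 1: 0.7167. cutworms: 0.855 > 0.7167 → include.
Rate on top 2: 0.7897. wireworms: 0.65 < 0.7897 → exclude; stop.
Optimal diet: beetle grubs, cutworms — 2 of 5 types.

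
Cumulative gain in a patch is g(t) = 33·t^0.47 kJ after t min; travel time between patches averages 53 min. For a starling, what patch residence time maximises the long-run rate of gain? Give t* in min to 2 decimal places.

47.00 min

By the marginal value theorem, leave when the instantaneous gain rate g'(t) equals the habitat-wide average g(t)/(T + t).
g'(t) = 0.47·33·t^-0.53. Setting 0.47·33·t^-0.53 = 33·t^0.47/(53+t) gives 0.47(53+t) = t, so 0.53·t = 0.47×53.
t* = 0.47×53/0.53 = 47 min.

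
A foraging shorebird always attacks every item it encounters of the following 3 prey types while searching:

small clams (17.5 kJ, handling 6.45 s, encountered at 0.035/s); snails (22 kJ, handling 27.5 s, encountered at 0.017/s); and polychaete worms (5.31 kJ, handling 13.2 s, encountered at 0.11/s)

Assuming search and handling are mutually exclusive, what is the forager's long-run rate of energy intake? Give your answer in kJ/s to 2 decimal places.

0.50 kJ/s

R = (0.035×17.5 + 0.017×22 + 0.11×5.31) / (1 + 0.035×6.45 + 0.017×27.5 + 0.11×13.2) = 1.571/3.145 = 0.4994 kJ/s.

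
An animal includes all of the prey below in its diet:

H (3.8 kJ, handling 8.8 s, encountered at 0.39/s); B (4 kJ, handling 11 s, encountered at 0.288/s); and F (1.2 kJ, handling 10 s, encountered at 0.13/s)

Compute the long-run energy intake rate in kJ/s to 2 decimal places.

0.31 kJ/s

R = (0.39×3.8 + 0.288×4 + 0.13×1.2) / (1 + 0.39×8.8 + 0.288×11 + 0.13×10) = 2.79/8.9 = 0.3135 kJ/s.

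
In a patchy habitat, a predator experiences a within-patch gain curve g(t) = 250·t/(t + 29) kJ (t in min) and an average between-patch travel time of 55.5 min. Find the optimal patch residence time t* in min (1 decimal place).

40.1 min

By the marginal value theorem, leave when the instantaneous gain rate g'(t) equals the habitat-wide average g(t)/(T + t).
g'(t) = 250·29/(t + 29)². Setting 250·29/(t+29)² = 250t/[(t+29)(55.5+t)] gives 29(55.5+t) = t(t+29), so t² = 29×55.5 = 1610.
t* = √1610 = 40.12 min.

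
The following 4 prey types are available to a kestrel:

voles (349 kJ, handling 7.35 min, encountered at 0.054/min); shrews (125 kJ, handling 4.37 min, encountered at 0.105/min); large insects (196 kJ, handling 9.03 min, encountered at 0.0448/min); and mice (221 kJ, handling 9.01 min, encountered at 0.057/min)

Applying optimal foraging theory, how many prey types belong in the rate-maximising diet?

Rank by E/h (kJ/min): voles 47.5, shrews 28.6, mice 24.5, large insects 21.7. Include each in turn until the next type's E/h falls below the running intake rate.
Rate on top 1: 13.49. shrews: 28.6 > 13.49 → include.
Rate on top 2: 17.23. mice: 24.5 > 17.23 → include.
Rate on top 3: 18.81. large insects: 21.7 > 18.81 → include.
Optimal diet: voles, shrews, mice, large insects — 4 of 4 types.

4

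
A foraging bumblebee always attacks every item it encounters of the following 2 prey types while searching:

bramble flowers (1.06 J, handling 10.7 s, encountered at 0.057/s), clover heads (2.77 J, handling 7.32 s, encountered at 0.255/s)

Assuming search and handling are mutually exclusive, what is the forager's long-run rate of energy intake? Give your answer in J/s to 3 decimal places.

Energy encountered per unit search time: 0.057×1.06 + 0.255×2.77 = 0.7668 J/s.
Handling time per unit search time: 0.057×10.7 + 0.255×7.32 = 2.477.
Rate = 0.7668/(1 + 2.477) = 0.2206 J/s.

0.221 J/s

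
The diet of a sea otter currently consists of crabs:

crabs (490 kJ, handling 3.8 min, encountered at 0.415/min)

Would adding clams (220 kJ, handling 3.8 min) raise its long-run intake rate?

Current rate: (0.415×490)/(1 + 0.415×3.8) = 78.91 kJ/min.
clams: E/h = 220/3.8 = 57.89 kJ/min.
Since 57.89 < R, time spent handling clams is better spent searching.

No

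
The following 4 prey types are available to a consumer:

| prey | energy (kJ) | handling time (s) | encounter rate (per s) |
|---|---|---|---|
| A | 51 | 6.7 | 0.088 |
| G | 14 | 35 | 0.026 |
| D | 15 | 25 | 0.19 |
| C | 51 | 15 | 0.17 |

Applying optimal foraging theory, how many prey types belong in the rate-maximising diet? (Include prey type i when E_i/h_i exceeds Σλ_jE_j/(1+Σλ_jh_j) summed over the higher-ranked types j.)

2

Rank by E/h (kJ/s): A 7.61, C 3.4, D 0.6, G 0.4. Include each in turn until the next type's E/h falls below the running intake rate.
Rate on top 1: 2.823. C: 3.4 > 2.823 → include.
Rate on top 2: 3.179. D: 0.6 < 3.179 → exclude; stop.
Optimal diet: A, C — 2 of 4 types.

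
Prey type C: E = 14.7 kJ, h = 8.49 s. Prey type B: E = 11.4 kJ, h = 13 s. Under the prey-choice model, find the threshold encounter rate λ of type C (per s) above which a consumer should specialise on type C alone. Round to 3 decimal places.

0.121 per s

At the threshold, the rate on type C alone equals the profitability of type B: λ·14.7/(1 + λ·8.49) = 11.4/13 = 0.8769.
Rearranging, λ(14.7 − 0.8769×8.49) = 0.8769, so λ = 0.8769/7.255 = 0.1209 per s.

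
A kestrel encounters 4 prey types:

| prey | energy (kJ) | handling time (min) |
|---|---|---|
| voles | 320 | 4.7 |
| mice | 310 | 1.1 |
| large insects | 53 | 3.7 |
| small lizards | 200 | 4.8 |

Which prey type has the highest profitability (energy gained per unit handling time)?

Profitability E/h (kJ/min): voles = 320/4.7 = 68.1, mice = 310/1.1 = 282, large insects = 53/3.7 = 14.3, small lizards = 200/4.8 = 41.7.
Ranked: mice > voles > small lizards > large insects.

mice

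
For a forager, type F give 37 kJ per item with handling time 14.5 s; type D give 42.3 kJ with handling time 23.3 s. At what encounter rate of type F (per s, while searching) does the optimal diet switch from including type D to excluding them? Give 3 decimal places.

0.170 per s

At the threshold, the rate on type F alone equals the profitability of type D: λ·37/(1 + λ·14.5) = 42.3/23.3 = 1.815.
Rearranging, λ(37 − 1.815×14.5) = 1.815, so λ = 1.815/10.68 = 0.1701 per s.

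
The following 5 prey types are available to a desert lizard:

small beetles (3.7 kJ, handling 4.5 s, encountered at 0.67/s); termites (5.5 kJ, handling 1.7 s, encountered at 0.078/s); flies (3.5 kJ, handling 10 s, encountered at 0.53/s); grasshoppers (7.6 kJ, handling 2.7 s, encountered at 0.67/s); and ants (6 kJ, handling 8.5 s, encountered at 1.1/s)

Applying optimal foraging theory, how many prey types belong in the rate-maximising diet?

2

E/h in descending order: termites 3.24, grasshoppers 2.81, small beetles 0.822, ants 0.706, flies 0.35 kJ/s. The optimal diet is the largest prefix of this list for which every included type satisfies E_i/h_i > R on the types above it.
Rate on top 1: 0.3788. grasshoppers: 2.81 > 0.3788 → include.
Rate on top 2: 1.877. small beetles: 0.822 < 1.877 → exclude; stop.
Optimal diet: termites, grasshoppers — 2 of 5 types.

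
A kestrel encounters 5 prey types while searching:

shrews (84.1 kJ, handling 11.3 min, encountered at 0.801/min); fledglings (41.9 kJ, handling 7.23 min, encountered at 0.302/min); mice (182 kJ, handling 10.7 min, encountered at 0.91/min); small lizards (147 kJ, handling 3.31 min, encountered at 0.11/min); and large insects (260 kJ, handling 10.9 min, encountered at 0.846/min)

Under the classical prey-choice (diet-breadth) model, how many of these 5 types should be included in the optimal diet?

Profitabilities (E/h, kJ/min): small lizards 44.4, large insects 23.9, mice 17, shrews 7.44, fledglings 5.8. Add prey in this order while the next type's profitability exceeds the intake rate on those already taken.
Rate on top 1: 11.85. large insects: 23.9 > 11.85 → include.
Rate on top 2: 22.31. mice: 17 < 22.31 → exclude; stop.
Optimal diet: small lizards, large insects — 2 of 5 types.

2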